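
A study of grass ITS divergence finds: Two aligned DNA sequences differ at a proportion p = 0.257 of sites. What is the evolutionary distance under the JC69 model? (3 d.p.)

0.315

d = −(3/4) ln(1 − 4p/3) = −0.75 ln(1 − 0.342667) = −0.75 ln(0.657333)
  = −0.75 × (-0.419565) = 0.314674 substitutions/site.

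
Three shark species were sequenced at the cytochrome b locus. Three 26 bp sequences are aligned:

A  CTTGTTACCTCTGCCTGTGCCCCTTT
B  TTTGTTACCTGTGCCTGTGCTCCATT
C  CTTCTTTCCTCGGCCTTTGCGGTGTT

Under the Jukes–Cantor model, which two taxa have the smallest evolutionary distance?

A and B

A–B: 4/26 differ, p = 0.154, d = 0.172.
A–C: 8/26 differ, p = 0.308, d = 0.396.
B–C: 10/26 differ, p = 0.385, d = 0.539.
The smallest distance is between A and B.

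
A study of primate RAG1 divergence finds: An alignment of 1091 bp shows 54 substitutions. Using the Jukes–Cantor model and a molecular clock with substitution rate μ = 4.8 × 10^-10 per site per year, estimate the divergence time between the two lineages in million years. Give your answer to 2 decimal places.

53.34

p = 54/1091 ≈ 0.049496.
d = −(3/4) ln(1 − 4p/3) = −0.75 ln(1 − 0.065995) = −0.75 ln(0.934005)
  = −0.75 × (-0.068273) = 0.051205 substitutions/site.
Under a molecular clock d = 2μt, so t = d/(2μ) = 0.051205 / (2 × 4.8 × 10^-10) = 53.34 million years.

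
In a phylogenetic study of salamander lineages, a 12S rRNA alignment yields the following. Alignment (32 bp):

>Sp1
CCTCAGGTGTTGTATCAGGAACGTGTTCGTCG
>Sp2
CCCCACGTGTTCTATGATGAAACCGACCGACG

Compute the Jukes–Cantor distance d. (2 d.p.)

0.46

The sequences differ at 11 of 32 sites, so p = 11/32 = 0.34375.
d = −(3/4) ln(1 − 4p/3) = −0.75 ln(1 − 0.458333) = −0.75 ln(0.541667)
  = −0.75 × (-0.613104) = 0.459828 substitutions/site.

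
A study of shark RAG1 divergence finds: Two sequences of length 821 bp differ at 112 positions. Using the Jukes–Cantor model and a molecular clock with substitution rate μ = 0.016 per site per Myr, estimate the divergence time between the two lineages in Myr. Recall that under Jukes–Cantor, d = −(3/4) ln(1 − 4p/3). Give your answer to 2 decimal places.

p = 112/821 ≈ 0.136419.
d = −(3/4) ln(1 − 4p/3) = −0.75 ln(1 − 0.181892) = −0.75 ln(0.818108)
  = −0.75 × (-0.200761) = 0.150571 substitutions/site.
Under a molecular clock d = 2μt, so t = d/(2μ) = 0.150571 / (2 × 0.016) = 4.71 Myr.

4.71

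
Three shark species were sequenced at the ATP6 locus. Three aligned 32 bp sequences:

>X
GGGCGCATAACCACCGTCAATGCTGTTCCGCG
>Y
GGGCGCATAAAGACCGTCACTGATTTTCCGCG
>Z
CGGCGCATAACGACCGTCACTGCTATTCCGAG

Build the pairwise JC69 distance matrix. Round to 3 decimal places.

d(X,Y) = 0.175, d(X,Z) = 0.175, d(Y,Z) = 0.175

X–Y: 5/32 sites differ → p = 0.15625, d = −0.75 ln(1 − 0.208333) = 0.175211 ≈ 0.175.
X–Z: 5/32 sites differ → p = 0.15625, d = −0.75 ln(1 − 0.208333) = 0.175211 ≈ 0.175.
Y–Z: 5/32 sites differ → p = 0.15625, d = −0.75 ln(1 − 0.208333) = 0.175211 ≈ 0.175.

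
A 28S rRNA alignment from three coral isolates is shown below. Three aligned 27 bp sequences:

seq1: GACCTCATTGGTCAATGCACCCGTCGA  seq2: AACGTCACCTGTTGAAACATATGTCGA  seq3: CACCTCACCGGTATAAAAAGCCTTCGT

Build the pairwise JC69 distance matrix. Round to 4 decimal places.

d(seq1,seq2) = 0.6735, d(seq1,seq3) = 0.5876, d(seq2,seq3) = 0.5876

seq1–seq2: 12/27 sites differ → p ≈ 0.444444, d = −0.75 ln(1 − 0.592592) = 0.673455 ≈ 0.6735.
seq1–seq3: 11/27 sites differ → p ≈ 0.407407, d = −0.75 ln(1 − 0.543209) = 0.587647 ≈ 0.5876.
seq2–seq3: 11/27 sites differ → p ≈ 0.407407, d = −0.75 ln(1 − 0.543209) = 0.587647 ≈ 0.5876.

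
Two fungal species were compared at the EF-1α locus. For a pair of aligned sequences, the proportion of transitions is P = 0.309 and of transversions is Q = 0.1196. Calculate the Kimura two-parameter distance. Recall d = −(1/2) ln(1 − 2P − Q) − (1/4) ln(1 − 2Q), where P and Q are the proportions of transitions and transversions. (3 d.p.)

Under the Kimura two-parameter model, d = −½ ln(1 − 2P − Q) − ¼ ln(1 − 2Q).
1 − 2P − Q = 0.2624, giving −½ ln(0.2624) = 0.668943.
1 − 2Q = 0.7608, giving −¼ ln(0.7608) = 0.068346.
d = 0.668943 + 0.068346 = 0.737289.

0.737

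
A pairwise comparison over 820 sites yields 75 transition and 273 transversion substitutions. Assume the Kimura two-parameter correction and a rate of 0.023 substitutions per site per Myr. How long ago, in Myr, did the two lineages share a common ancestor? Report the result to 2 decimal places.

P = 75/820 ≈ 0.091463 and Q = 273/820 ≈ 0.332927.
Under the Kimura two-parameter model, d = −½ ln(1 − 2P − Q) − ¼ ln(1 − 2Q).
1 − 2P − Q = 0.484147, giving −½ ln(0.484147) = 0.362683.
1 − 2Q = 0.334146, giving −¼ ln(0.334146) = 0.274044.
d = 0.362683 + 0.274044 = 0.636727.
Under a molecular clock d = 2μt, so t = d/(2μ) = 0.636727 / (2 × 0.023) = 13.84 Myr.

13.84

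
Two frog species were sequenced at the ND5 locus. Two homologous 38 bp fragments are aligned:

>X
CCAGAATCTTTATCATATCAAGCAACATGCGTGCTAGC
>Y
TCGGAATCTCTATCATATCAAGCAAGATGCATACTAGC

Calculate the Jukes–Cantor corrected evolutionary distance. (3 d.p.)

The sequences differ at 6 of 38 sites (1, 3, 10, 26, 31, 33), so p = 6/38 ≈ 0.157895.
d = −(3/4) ln(1 − 4p/3) = −0.75 ln(1 − 0.210527) = −0.75 ln(0.789473)
  = −0.75 × (-0.236390) = 0.177293 substitutions/site.

0.177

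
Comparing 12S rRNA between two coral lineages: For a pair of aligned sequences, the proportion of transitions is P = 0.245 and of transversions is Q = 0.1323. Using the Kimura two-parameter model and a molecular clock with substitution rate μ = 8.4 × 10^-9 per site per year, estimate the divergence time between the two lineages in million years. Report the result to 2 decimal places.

Under the Kimura two-parameter model, d = −½ ln(1 − 2P − Q) − ¼ ln(1 − 2Q).
1 − 2P − Q = 0.3777, giving −½ ln(0.3777) = 0.486828.
1 − 2Q = 0.7354, giving −¼ ln(0.7354) = 0.076835.
d = 0.486828 + 0.076835 = 0.563663.
Under a molecular clock d = 2μt, so t = d/(2μ) = 0.563663 / (2 × 8.4 × 10^-9) = 33.55 million years.

33.55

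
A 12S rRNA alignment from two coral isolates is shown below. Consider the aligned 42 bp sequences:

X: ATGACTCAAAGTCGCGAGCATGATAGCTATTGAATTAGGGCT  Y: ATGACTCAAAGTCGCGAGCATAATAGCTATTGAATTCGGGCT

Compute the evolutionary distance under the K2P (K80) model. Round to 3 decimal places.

Of 42 sites, 1 differences are transitions and 1 are transversions, so P = 1/42 ≈ 0.02381 and Q = 1/42 ≈ 0.02381.
Under the Kimura two-parameter model, d = −½ ln(1 − 2P − Q) − ¼ ln(1 − 2Q).
1 − 2P − Q = 0.92857, giving −½ ln(0.92857) = 0.037055.
1 − 2Q = 0.95238, giving −¼ ln(0.95238) = 0.012198.
d = 0.037055 + 0.012198 = 0.049253.

0.049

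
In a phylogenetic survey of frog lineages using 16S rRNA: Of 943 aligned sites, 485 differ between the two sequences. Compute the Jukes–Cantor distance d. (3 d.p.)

0.868

p = 485/943 ≈ 0.514316.
d = −(3/4) ln(1 − 4p/3) = −0.75 ln(1 − 0.685755) = −0.75 ln(0.314245)
  = −0.75 × (-1.157582) = 0.868187 substitutions/site.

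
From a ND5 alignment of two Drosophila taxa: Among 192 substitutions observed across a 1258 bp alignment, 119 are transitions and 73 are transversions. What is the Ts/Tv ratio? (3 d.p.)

R = 119/73 = 1.630136… ≈ 1.630 (to 3 d.p.).

1.630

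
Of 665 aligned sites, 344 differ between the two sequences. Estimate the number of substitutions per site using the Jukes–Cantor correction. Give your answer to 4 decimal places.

0.8777

p = 344/665 ≈ 0.517293.
d = −(3/4) ln(1 − 4p/3) = −0.75 ln(1 − 0.689724) = −0.75 ln(0.310276)
  = −0.75 × (-1.170293) = 0.877720 substitutions/site.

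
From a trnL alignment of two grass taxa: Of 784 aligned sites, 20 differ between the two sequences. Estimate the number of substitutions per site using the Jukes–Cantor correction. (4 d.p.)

p = 20/784 ≈ 0.02551.
d = −(3/4) ln(1 − 4p/3) = −0.75 ln(1 − 0.034013) = −0.75 ln(0.965987)
  = −0.75 × (-0.034605) = 0.025954 substitutions/site.

0.0260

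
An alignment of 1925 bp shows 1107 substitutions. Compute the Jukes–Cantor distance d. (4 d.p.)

p = 1107/1925 ≈ 0.575065.
d = −(3/4) ln(1 − 4p/3) = −0.75 ln(1 − 0.766753) = −0.75 ln(0.233247)
  = −0.75 × (-1.455657) = 1.091743 substitutions/site.

1.0917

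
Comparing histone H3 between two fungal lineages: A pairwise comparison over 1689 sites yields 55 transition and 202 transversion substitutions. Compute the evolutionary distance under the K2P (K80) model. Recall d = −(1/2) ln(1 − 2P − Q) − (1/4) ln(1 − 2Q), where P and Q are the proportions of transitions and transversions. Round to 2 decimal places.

P = 55/1689 ≈ 0.032564 and Q = 202/1689 ≈ 0.119597.
Under the Kimura two-parameter model, d = −½ ln(1 − 2P − Q) − ¼ ln(1 − 2Q).
1 − 2P − Q = 0.815275, giving −½ ln(0.815275) = 0.102115.
1 − 2Q = 0.760806, giving −¼ ln(0.760806) = 0.068344.
d = 0.102115 + 0.068344 = 0.170459.

0.17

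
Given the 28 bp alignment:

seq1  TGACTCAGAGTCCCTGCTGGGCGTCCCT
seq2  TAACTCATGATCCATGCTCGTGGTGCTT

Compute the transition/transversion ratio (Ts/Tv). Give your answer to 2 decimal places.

Transitions are A↔G and C↔T; transversions are all other mismatches.
Transitions: 4. Transversions: 6.
R = 4/6 = 0.666666… ≈ 0.67 (to 2 d.p.).

0.67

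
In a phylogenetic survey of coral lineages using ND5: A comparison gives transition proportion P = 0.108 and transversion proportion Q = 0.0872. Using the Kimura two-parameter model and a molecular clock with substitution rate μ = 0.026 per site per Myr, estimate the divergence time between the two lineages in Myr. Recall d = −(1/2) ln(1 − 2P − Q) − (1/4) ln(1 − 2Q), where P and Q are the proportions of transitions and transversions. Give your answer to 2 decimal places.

4.39

Under the Kimura two-parameter model, d = −½ ln(1 − 2P − Q) − ¼ ln(1 − 2Q).
1 − 2P − Q = 0.6968, giving −½ ln(0.6968) = 0.180628.
1 − 2Q = 0.8256, giving −¼ ln(0.8256) = 0.047911.
d = 0.180628 + 0.047911 = 0.228539.
Under a molecular clock d = 2μt, so t = d/(2μ) = 0.228539 / (2 × 0.026) = 4.39 Myr.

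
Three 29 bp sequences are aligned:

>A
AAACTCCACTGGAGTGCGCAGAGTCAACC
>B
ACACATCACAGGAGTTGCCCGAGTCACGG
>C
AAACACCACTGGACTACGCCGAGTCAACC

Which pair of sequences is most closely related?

A–B: 11/29 differ, p = 0.379, d = 0.529.
A–C: 4/29 differ, p = 0.138, d = 0.152.
B–C: 10/29 differ, p = 0.345, d = 0.462.
The smallest distance is between A and C.

A and C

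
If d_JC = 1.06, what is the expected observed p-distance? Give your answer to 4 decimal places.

p = (3/4)(1 − e^(−4d/3)) = 0.75 × (1 − e^(-1.413333)) = 0.75 × (1 − 0.243331) = 0.567502.

0.5675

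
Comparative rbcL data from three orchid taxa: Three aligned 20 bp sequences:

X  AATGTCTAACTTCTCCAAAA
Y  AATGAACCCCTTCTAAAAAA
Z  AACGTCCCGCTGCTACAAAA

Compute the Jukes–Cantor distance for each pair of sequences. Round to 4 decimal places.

d(X,Y) = 0.4715, d(X,Z) = 0.3831, d(Y,Z) = 0.3831

X–Y: 7/20 sites differ → p = 0.35, d = −0.75 ln(1 − 0.466667) = 0.471457 ≈ 0.4715.
X–Z: 6/20 sites differ → p = 0.3, d = −0.75 ln(1 − 0.4) = 0.383119 ≈ 0.3831.
Y–Z: 6/20 sites differ → p = 0.3, d = −0.75 ln(1 − 0.4) = 0.383119 ≈ 0.3831.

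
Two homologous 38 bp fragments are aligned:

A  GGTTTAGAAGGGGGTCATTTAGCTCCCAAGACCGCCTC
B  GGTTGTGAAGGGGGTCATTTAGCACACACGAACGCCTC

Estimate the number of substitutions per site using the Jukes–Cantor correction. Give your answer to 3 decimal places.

0.177

The sequences differ at 6 of 38 sites (5, 6, 24, 26, 29, 32), so p = 6/38 ≈ 0.157895.
d = −(3/4) ln(1 − 4p/3) = −0.75 ln(1 − 0.210527) = −0.75 ln(0.789473)
  = −0.75 × (-0.236390) = 0.177293 substitutions/site.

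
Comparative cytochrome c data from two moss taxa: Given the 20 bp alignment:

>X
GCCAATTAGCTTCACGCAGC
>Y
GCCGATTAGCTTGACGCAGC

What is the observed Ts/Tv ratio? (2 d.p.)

1.00

Transitions are A↔G and C↔T; transversions are all other mismatches.
Transitions: 1. Transversions: 1.
R = 1/1 = 1.00.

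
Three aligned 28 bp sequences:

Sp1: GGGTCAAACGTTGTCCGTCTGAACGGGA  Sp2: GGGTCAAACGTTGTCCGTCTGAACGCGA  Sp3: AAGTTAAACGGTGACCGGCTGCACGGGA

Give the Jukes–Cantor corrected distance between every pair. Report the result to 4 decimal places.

Sp1–Sp2: 1/28 sites differ → p ≈ 0.035714, d = −0.75 ln(1 − 0.047619) = 0.036593 ≈ 0.0366.
Sp1–Sp3: 7/28 sites differ → p = 0.25, d = −0.75 ln(1 − 0.333333) = 0.304098 ≈ 0.3041.
Sp2–Sp3: 8/28 sites differ → p ≈ 0.285714, d = −0.75 ln(1 − 0.380952) = 0.359679 ≈ 0.3597.

d(Sp1,Sp2) = 0.0366, d(Sp1,Sp3) = 0.3041, d(Sp2,Sp3) = 0.3597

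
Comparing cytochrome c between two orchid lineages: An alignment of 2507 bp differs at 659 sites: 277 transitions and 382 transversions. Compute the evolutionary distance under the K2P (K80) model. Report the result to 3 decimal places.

P = 277/2507 ≈ 0.110491 and Q = 382/2507 ≈ 0.152373.
Under the Kimura two-parameter model, d = −½ ln(1 − 2P − Q) − ¼ ln(1 − 2Q).
1 − 2P − Q = 0.626645, giving −½ ln(0.626645) = 0.233688.
1 − 2Q = 0.695254, giving −¼ ln(0.695254) = 0.090870.
d = 0.233688 + 0.090870 = 0.324558.

0.325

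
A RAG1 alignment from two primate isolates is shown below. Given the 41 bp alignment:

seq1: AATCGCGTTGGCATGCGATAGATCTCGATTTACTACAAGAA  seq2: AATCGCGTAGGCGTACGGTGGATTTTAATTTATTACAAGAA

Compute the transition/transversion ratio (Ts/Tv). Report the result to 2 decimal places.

8.00

Transitions are A↔G and C↔T; transversions are all other mismatches.
Transitions: 8. Transversions: 1.
R = 8/1 = 8.00.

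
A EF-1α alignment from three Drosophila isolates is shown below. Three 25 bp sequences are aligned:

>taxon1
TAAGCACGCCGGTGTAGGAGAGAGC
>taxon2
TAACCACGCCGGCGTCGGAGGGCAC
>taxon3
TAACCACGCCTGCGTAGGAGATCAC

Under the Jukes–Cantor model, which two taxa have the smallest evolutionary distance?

taxon2 and taxon3

taxon1–taxon2: 6/25 differ, p = 0.240, d = 0.289.
taxon1–taxon3: 6/25 differ, p = 0.240, d = 0.289.
taxon2–taxon3: 4/25 differ, p = 0.160, d = 0.180.
The smallest distance is between taxon2 and taxon3.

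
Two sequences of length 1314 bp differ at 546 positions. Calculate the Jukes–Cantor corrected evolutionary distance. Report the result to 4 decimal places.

p = 546/1314 ≈ 0.415525.
d = −(3/4) ln(1 − 4p/3) = −0.75 ln(1 − 0.554033) = −0.75 ln(0.445967)
  = −0.75 × (-0.807510) = 0.605633 substitutions/site.

0.6056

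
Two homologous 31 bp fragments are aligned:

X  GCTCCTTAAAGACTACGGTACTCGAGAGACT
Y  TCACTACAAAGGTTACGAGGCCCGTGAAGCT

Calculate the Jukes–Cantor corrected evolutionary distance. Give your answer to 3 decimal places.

The sequences differ at 14 of 31 sites, so p = 14/31 ≈ 0.451613.
d = −(3/4) ln(1 − 4p/3) = −0.75 ln(1 − 0.602151) = −0.75 ln(0.397849)
  = −0.75 × (-0.921683) = 0.691262 substitutions/site.

0.691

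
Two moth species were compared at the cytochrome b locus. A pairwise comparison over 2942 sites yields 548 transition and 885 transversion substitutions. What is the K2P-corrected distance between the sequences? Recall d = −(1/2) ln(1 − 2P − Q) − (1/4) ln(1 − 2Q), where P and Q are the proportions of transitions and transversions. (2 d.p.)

0.79

P = 548/2942 ≈ 0.186268 and Q = 885/2942 ≈ 0.300816.
Under the Kimura two-parameter model, d = −½ ln(1 − 2P − Q) − ¼ ln(1 − 2Q).
1 − 2P − Q = 0.326648, giving −½ ln(0.326648) = 0.559436.
1 − 2Q = 0.398368, giving −¼ ln(0.398368) = 0.230095.
d = 0.559436 + 0.230095 = 0.789531.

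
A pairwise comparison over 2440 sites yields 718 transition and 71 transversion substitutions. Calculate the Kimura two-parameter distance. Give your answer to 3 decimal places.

P = 718/2440 ≈ 0.294262 and Q = 71/2440 ≈ 0.029098.
Under the Kimura two-parameter model, d = −½ ln(1 − 2P − Q) − ¼ ln(1 − 2Q).
1 − 2P − Q = 0.382378, giving −½ ln(0.382378) = 0.480673.
1 − 2Q = 0.941804, giving −¼ ln(0.941804) = 0.014990.
d = 0.480673 + 0.014990 = 0.495663.

0.496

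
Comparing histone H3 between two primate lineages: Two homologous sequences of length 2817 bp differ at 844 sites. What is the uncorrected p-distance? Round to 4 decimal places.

p = 844/2817 = 0.299609… ≈ 0.2996 (to 4 d.p.).

0.2996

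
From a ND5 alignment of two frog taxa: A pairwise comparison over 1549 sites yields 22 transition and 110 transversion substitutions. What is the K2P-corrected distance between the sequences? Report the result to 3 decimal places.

0.091

P = 22/1549 ≈ 0.014203 and Q = 110/1549 ≈ 0.071014.
Under the Kimura two-parameter model, d = −½ ln(1 − 2P − Q) − ¼ ln(1 − 2Q).
1 − 2P − Q = 0.90058, giving −½ ln(0.90058) = 0.052358.
1 − 2Q = 0.857972, giving −¼ ln(0.857972) = 0.038296.
d = 0.052358 + 0.038296 = 0.090654.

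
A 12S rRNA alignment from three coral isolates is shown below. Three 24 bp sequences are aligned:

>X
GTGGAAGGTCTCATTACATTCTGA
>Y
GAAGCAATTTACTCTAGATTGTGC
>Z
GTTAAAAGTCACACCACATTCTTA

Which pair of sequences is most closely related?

X–Y: 12/24 differ, p = 0.500, d = 0.824.
X–Z: 7/24 differ, p = 0.292, d = 0.369.
Y–Z: 12/24 differ, p = 0.500, d = 0.824.
The smallest distance is between X and Z.

X and Z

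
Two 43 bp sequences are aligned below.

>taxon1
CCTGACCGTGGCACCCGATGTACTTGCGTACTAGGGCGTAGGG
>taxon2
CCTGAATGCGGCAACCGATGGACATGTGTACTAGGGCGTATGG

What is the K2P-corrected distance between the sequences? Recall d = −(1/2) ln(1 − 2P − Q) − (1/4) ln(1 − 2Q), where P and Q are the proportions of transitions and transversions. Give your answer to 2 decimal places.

Of 43 sites, 3 differences are transitions and 5 are transversions, so P = 3/43 ≈ 0.069767 and Q = 5/43 ≈ 0.116279.
Under the Kimura two-parameter model, d = −½ ln(1 − 2P − Q) − ¼ ln(1 − 2Q).
1 − 2P − Q = 0.744187, giving −½ ln(0.744187) = 0.147731.
1 − 2Q = 0.767442, giving −¼ ln(0.767442) = 0.066173.
d = 0.147731 + 0.066173 = 0.213904.

0.21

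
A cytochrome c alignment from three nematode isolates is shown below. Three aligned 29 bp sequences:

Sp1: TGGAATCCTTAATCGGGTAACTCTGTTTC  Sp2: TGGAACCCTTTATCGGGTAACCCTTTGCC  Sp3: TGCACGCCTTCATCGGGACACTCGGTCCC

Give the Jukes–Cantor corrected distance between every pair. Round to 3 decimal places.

Sp1–Sp2: 6/29 sites differ → p ≈ 0.206897, d = −0.75 ln(1 − 0.275863) = 0.242081 ≈ 0.242.
Sp1–Sp3: 9/29 sites differ → p ≈ 0.310345, d = −0.75 ln(1 − 0.413793) = 0.400562 ≈ 0.401.
Sp2–Sp3: 10/29 sites differ → p ≈ 0.344828, d = −0.75 ln(1 − 0.459771) = 0.461822 ≈ 0.462.

d(Sp1,Sp2) = 0.242, d(Sp1,Sp3) = 0.401, d(Sp2,Sp3) = 0.462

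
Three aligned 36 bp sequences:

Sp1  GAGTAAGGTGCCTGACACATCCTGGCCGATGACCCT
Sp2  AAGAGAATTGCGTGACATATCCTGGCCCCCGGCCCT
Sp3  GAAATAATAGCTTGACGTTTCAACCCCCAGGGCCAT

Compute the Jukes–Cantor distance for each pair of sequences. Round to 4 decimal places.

Sp1–Sp2: 11/36 sites differ → p ≈ 0.305556, d = −0.75 ln(1 − 0.407408) = 0.392437 ≈ 0.3924.
Sp1–Sp3: 18/36 sites differ → p = 0.5, d = −0.75 ln(1 − 0.666667) = 0.823960 ≈ 0.8240.
Sp2–Sp3: 14/36 sites differ → p ≈ 0.388889, d = −0.75 ln(1 − 0.518519) = 0.548166 ≈ 0.5482.

d(Sp1,Sp2) = 0.3924, d(Sp1,Sp3) = 0.8240, d(Sp2,Sp3) = 0.5482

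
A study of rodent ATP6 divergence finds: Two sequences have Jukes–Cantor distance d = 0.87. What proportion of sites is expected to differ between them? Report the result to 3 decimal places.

p = (3/4)(1 − e^(−4d/3)) = 0.75 × (1 − e^(-1.16)) = 0.75 × (1 − 0.313486) = 0.514886.

0.515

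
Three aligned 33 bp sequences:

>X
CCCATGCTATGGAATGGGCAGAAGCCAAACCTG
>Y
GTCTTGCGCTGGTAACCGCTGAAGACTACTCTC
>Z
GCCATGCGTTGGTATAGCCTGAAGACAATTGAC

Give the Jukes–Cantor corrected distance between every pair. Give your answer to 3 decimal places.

d(X,Y) = 0.699, d(X,Z) = 0.559, d(Y,Z) = 0.441

X–Y: 15/33 sites differ → p ≈ 0.454545, d = −0.75 ln(1 − 0.60606) = 0.698667 ≈ 0.699.
X–Z: 13/33 sites differ → p ≈ 0.393939, d = −0.75 ln(1 − 0.525252) = 0.558728 ≈ 0.559.
Y–Z: 11/33 sites differ → p ≈ 0.333333, d = −0.75 ln(1 − 0.444444) = 0.440839 ≈ 0.441.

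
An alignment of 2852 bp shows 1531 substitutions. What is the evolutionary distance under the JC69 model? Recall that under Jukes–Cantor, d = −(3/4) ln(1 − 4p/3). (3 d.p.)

0.943

p = 1531/2852 ≈ 0.536816.
d = −(3/4) ln(1 − 4p/3) = −0.75 ln(1 − 0.715755) = −0.75 ln(0.284245)
  = −0.75 × (-1.257919) = 0.943439 substitutions/site.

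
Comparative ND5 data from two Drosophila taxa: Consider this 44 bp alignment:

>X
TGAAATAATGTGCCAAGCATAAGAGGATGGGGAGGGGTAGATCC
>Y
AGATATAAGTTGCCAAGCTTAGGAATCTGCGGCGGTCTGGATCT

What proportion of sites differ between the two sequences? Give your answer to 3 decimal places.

The sequences differ at 15 of 44 positions.
p = 15/44 = 0.340909… ≈ 0.341 (to 3 d.p.).

0.341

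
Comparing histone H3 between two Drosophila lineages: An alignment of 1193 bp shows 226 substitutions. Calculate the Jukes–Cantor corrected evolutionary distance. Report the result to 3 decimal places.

p = 226/1193 ≈ 0.189438.
d = −(3/4) ln(1 − 4p/3) = −0.75 ln(1 − 0.252584) = −0.75 ln(0.747416)
  = −0.75 × (-0.291133) = 0.218350 substitutions/site.

0.218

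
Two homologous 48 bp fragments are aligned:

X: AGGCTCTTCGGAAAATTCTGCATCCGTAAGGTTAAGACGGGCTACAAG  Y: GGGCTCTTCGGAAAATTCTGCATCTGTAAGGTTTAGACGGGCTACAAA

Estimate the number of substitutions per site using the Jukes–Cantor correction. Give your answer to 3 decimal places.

0.088

The sequences differ at 4 of 48 sites (1, 25, 34, 48), so p = 4/48 ≈ 0.083333.
d = −(3/4) ln(1 − 4p/3) = −0.75 ln(1 − 0.111111) = −0.75 ln(0.888889)
  = −0.75 × (-0.117783) = 0.088337 substitutions/site.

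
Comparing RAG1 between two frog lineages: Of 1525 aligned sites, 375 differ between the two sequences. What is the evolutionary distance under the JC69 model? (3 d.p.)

0.298

p = 375/1525 ≈ 0.245902.
d = −(3/4) ln(1 − 4p/3) = −0.75 ln(1 − 0.327869) = −0.75 ln(0.672131)
  = −0.75 × (-0.397302) = 0.297977 substitutions/site.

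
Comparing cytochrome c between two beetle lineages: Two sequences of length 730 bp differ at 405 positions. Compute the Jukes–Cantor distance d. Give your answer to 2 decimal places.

p = 405/730 ≈ 0.554795.
d = −(3/4) ln(1 − 4p/3) = −0.75 ln(1 − 0.739727) = −0.75 ln(0.260273)
  = −0.75 × (-1.346024) = 1.009518 substitutions/site.

1.01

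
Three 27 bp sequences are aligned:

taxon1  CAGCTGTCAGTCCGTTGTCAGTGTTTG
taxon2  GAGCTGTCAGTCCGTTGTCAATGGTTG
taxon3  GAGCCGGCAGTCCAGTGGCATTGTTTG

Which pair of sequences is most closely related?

taxon1 and taxon2

taxon1–taxon2: 3/27 differ, p = 0.111, d = 0.120.
taxon1–taxon3: 7/27 differ, p = 0.259, d = 0.318.
taxon2–taxon3: 7/27 differ, p = 0.259, d = 0.318.
The smallest distance is between taxon1 and taxon2.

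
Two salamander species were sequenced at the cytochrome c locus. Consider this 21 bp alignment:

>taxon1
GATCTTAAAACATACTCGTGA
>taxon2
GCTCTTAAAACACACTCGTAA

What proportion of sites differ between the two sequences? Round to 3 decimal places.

0.143

The sequences differ at 3 of 21 positions (sites 2, 13, 20).
p = 3/21 = 0.142857… ≈ 0.143 (to 3 d.p.).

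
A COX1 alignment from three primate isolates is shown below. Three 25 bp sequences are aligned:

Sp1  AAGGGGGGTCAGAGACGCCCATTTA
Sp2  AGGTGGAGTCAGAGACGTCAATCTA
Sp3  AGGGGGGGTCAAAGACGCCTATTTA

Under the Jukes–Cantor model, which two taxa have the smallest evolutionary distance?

Sp1 and Sp3

Sp1–Sp2: 6/25 differ, p = 0.240, d = 0.289.
Sp1–Sp3: 3/25 differ, p = 0.120, d = 0.131.
Sp2–Sp3: 6/25 differ, p = 0.240, d = 0.289.
The smallest distance is between Sp1 and Sp3.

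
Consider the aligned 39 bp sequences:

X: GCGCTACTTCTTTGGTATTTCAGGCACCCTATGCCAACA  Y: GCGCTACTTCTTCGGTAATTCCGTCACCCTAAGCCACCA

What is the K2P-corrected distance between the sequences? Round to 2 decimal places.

Of 39 sites, 1 differences are transitions and 5 are transversions, so P = 1/39 ≈ 0.025641 and Q = 5/39 ≈ 0.128205.
Under the Kimura two-parameter model, d = −½ ln(1 − 2P − Q) − ¼ ln(1 − 2Q).
1 − 2P − Q = 0.820513, giving −½ ln(0.820513) = 0.098913.
1 − 2Q = 0.74359, giving −¼ ln(0.74359) = 0.074066.
d = 0.098913 + 0.074066 = 0.172979.

0.17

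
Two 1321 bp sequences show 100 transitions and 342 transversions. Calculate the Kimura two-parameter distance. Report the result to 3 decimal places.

0.446

P = 100/1321 ≈ 0.0757 and Q = 342/1321 ≈ 0.258895.
Under the Kimura two-parameter model, d = −½ ln(1 − 2P − Q) − ¼ ln(1 − 2Q).
1 − 2P − Q = 0.589705, giving −½ ln(0.589705) = 0.264066.
1 − 2Q = 0.48221, giving −¼ ln(0.48221) = 0.182344.
d = 0.264066 + 0.182344 = 0.446410.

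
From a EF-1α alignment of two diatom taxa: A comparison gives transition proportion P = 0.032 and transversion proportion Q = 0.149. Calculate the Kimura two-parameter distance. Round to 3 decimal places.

0.208

Under the Kimura two-parameter model, d = −½ ln(1 − 2P − Q) − ¼ ln(1 − 2Q).
1 − 2P − Q = 0.787, giving −½ ln(0.787) = 0.119764.
1 − 2Q = 0.702, giving −¼ ln(0.702) = 0.088455.
d = 0.119764 + 0.088455 = 0.208219.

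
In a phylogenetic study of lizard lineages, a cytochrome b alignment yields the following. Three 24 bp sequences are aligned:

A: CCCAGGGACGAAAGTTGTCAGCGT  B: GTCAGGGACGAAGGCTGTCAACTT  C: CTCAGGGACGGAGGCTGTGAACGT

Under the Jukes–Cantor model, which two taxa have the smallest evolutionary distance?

A–B: 6/24 differ, p = 0.250, d = 0.304.
A–C: 6/24 differ, p = 0.250, d = 0.304.
B–C: 4/24 differ, p = 0.167, d = 0.188.
The smallest distance is between B and C.

B and C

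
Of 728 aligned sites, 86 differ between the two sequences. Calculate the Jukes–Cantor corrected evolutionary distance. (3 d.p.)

p = 86/728 ≈ 0.118132.
d = −(3/4) ln(1 − 4p/3) = −0.75 ln(1 − 0.157509) = −0.75 ln(0.842491)
  = −0.75 × (-0.171392) = 0.128544 substitutions/site.

0.129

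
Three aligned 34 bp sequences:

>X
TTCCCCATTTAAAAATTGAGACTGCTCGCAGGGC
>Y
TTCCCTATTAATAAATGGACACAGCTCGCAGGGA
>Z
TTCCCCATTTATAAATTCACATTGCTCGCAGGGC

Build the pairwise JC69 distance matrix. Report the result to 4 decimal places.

d(X,Y) = 0.2407, d(X,Z) = 0.1280, d(Y,Z) = 0.2407

X–Y: 7/34 sites differ → p ≈ 0.205882, d = −0.75 ln(1 − 0.274509) = 0.240680 ≈ 0.2407.
X–Z: 4/34 sites differ → p ≈ 0.117647, d = −0.75 ln(1 − 0.156863) = 0.127969 ≈ 0.1280.
Y–Z: 7/34 sites differ → p ≈ 0.205882, d = −0.75 ln(1 − 0.274509) = 0.240680 ≈ 0.2407.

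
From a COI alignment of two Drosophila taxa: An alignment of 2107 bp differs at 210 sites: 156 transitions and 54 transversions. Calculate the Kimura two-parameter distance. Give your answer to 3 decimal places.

P = 156/2107 ≈ 0.074039 and Q = 54/2107 ≈ 0.025629.
Under the Kimura two-parameter model, d = −½ ln(1 − 2P − Q) − ¼ ln(1 − 2Q).
1 − 2P − Q = 0.826293, giving −½ ln(0.826293) = 0.095403.
1 − 2Q = 0.948742, giving −¼ ln(0.948742) = 0.013155.
d = 0.095403 + 0.013155 = 0.108558.

0.109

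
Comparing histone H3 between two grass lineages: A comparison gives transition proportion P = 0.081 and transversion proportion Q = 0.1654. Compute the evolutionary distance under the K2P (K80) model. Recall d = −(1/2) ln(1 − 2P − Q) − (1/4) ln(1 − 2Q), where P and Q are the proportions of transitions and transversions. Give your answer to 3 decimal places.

0.299

Under the Kimura two-parameter model, d = −½ ln(1 − 2P − Q) − ¼ ln(1 − 2Q).
1 − 2P − Q = 0.6726, giving −½ ln(0.6726) = 0.198302.
1 − 2Q = 0.6692, giving −¼ ln(0.6692) = 0.100418.
d = 0.198302 + 0.100418 = 0.298720.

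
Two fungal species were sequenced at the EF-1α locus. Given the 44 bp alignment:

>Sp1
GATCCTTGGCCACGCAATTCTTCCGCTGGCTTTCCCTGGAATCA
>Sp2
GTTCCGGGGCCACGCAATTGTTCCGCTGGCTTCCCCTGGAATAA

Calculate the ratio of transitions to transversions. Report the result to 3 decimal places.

Transitions are A↔G and C↔T; transversions are all other mismatches.
Transitions: 1. Transversions: 5.
R = 1/5 = 0.200.

0.200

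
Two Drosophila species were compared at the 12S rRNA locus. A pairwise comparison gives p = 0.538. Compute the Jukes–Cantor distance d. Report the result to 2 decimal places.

d = −(3/4) ln(1 − 4p/3) = −0.75 ln(1 − 0.717333) = −0.75 ln(0.282667)
  = −0.75 × (-1.263486) = 0.947615 substitutions/site.

0.95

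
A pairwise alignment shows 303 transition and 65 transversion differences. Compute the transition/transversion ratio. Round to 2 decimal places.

R = 303/65 = 4.661538… ≈ 4.66 (to 2 d.p.).

4.66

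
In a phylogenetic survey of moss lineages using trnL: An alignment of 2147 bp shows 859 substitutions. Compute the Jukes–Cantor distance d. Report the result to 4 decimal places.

0.5718

p = 859/2147 ≈ 0.400093.
d = −(3/4) ln(1 − 4p/3) = −0.75 ln(1 − 0.533457) = −0.75 ln(0.466543)
  = −0.75 × (-0.762405) = 0.571804 substitutions/site.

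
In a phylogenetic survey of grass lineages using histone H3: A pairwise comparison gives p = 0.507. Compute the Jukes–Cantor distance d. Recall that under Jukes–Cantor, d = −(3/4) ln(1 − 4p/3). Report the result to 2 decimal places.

0.85

d = −(3/4) ln(1 − 4p/3) = −0.75 ln(1 − 0.676) = −0.75 ln(0.324)
  = −0.75 × (-1.127012) = 0.845259 substitutions/site.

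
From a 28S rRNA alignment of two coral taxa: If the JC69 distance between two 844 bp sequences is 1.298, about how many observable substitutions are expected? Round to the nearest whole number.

521

Invert JC69: p = (3/4)(1 − e^(−4d/3)) = 0.75 × (1 − e^(-1.730667)) = 0.75 × (1 − 0.177166) = 0.617126.
Expected differing sites = pL ≈ 0.617126 × 844 = 520.854344 ≈ 521.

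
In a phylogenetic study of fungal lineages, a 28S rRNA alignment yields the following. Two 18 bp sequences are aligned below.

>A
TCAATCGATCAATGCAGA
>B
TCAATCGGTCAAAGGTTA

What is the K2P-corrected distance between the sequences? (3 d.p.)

Of 18 sites, 1 differences are transitions and 4 are transversions, so P = 1/18 ≈ 0.055556 and Q = 4/18 ≈ 0.222222.
Under the Kimura two-parameter model, d = −½ ln(1 − 2P − Q) − ¼ ln(1 − 2Q).
1 − 2P − Q = 0.666666, giving −½ ln(0.666666) = 0.202733.
1 − 2Q = 0.555556, giving −¼ ln(0.555556) = 0.146946.
d = 0.202733 + 0.146946 = 0.349679.

0.350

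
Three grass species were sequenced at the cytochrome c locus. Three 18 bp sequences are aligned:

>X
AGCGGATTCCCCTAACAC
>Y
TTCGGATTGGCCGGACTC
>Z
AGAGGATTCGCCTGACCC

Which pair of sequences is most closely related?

X–Y: 7/18 differ, p = 0.389, d = 0.548.
X–Z: 4/18 differ, p = 0.222, d = 0.264.
Y–Z: 6/18 differ, p = 0.333, d = 0.441.
The smallest distance is between X and Z.

X and Z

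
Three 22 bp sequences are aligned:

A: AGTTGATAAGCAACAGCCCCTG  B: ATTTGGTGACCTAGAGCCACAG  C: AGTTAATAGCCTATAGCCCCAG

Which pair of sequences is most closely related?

A and C

A–B: 8/22 differ, p = 0.364, d = 0.497.
A–C: 6/22 differ, p = 0.273, d = 0.339.
B–C: 7/22 differ, p = 0.318, d = 0.414.
The smallest distance is between A and C.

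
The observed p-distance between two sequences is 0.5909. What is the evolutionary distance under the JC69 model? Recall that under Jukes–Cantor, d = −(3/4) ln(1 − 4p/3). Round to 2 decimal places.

1.16

d = −(3/4) ln(1 − 4p/3) = −0.75 ln(1 − 0.787867) = −0.75 ln(0.212133)
  = −0.75 × (-1.550542) = 1.162907 substitutions/site.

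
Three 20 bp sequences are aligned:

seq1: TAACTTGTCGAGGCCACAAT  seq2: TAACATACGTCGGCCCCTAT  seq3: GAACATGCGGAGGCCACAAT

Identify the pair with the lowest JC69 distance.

seq1 and seq3

seq1–seq2: 8/20 differ, p = 0.400, d = 0.572.
seq1–seq3: 4/20 differ, p = 0.200, d = 0.233.
seq2–seq3: 6/20 differ, p = 0.300, d = 0.383.
The smallest distance is between seq1 and seq3.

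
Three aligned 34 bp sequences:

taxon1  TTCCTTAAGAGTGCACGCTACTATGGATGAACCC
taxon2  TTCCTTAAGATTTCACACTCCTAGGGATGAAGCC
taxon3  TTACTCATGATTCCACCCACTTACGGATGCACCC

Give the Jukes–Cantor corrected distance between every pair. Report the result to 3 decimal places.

d(taxon1,taxon2) = 0.201, d(taxon1,taxon3) = 0.423, d(taxon2,taxon3) = 0.373

taxon1–taxon2: 6/34 sites differ → p ≈ 0.176471, d = −0.75 ln(1 − 0.235295) = 0.201199 ≈ 0.201.
taxon1–taxon3: 11/34 sites differ → p ≈ 0.323529, d = −0.75 ln(1 − 0.431372) = 0.423397 ≈ 0.423.
taxon2–taxon3: 10/34 sites differ → p ≈ 0.294118, d = −0.75 ln(1 − 0.392157) = 0.373379 ≈ 0.373.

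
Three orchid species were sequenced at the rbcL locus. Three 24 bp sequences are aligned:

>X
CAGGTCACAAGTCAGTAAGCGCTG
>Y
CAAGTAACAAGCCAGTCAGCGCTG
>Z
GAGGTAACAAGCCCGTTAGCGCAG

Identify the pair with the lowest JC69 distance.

X–Y: 4/24 differ, p = 0.167, d = 0.188.
X–Z: 6/24 differ, p = 0.250, d = 0.304.
Y–Z: 5/24 differ, p = 0.208, d = 0.244.
The smallest distance is between X and Y.

X and Y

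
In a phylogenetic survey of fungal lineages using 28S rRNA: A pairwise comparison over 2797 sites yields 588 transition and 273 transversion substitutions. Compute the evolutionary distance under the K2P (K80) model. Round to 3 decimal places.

P = 588/2797 ≈ 0.210225 and Q = 273/2797 ≈ 0.097605.
Under the Kimura two-parameter model, d = −½ ln(1 − 2P − Q) − ¼ ln(1 − 2Q).
1 − 2P − Q = 0.481945, giving −½ ln(0.481945) = 0.364963.
1 − 2Q = 0.80479, giving −¼ ln(0.80479) = 0.054293.
d = 0.364963 + 0.054293 = 0.419256.

0.419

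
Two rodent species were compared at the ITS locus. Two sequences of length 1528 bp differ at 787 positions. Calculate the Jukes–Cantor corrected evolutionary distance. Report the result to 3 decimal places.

p = 787/1528 ≈ 0.515052.
d = −(3/4) ln(1 − 4p/3) = −0.75 ln(1 − 0.686736) = −0.75 ln(0.313264)
  = −0.75 × (-1.160709) = 0.870532 substitutions/site.

0.871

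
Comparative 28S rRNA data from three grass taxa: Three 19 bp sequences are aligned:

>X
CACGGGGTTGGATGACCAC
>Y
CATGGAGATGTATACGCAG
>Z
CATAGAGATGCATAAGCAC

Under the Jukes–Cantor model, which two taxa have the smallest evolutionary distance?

Y and Z

X–Y: 8/19 differ, p = 0.421, d = 0.618.
X–Z: 7/19 differ, p = 0.368, d = 0.507.
Y–Z: 4/19 differ, p = 0.211, d = 0.247.
The smallest distance is between Y and Z.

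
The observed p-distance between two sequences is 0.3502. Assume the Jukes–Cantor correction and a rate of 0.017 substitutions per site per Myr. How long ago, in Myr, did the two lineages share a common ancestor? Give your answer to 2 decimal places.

d = −(3/4) ln(1 − 4p/3) = −0.75 ln(1 − 0.466933) = −0.75 ln(0.533067)
  = −0.75 × (-0.629108) = 0.471831 substitutions/site.
Under a molecular clock d = 2μt, so t = d/(2μ) = 0.471831 / (2 × 0.017) = 13.88 Myr.

13.88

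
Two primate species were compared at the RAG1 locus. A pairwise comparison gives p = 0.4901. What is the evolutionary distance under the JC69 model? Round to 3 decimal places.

0.795

d = −(3/4) ln(1 − 4p/3) = −0.75 ln(1 − 0.653467) = −0.75 ln(0.346533)
  = −0.75 × (-1.059777) = 0.794833 substitutions/site.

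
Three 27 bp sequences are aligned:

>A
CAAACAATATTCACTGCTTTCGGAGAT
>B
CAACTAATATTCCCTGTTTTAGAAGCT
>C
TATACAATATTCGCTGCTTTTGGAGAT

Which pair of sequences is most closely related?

A and C

A–B: 7/27 differ, p = 0.259, d = 0.318.
A–C: 4/27 differ, p = 0.148, d = 0.165.
B–C: 9/27 differ, p = 0.333, d = 0.441.
The smallest distance is between A and C.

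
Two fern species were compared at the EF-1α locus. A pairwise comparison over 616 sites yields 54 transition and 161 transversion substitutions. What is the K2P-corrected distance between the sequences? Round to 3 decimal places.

0.472

P = 54/616 ≈ 0.087662 and Q = 161/616 ≈ 0.261364.
Under the Kimura two-parameter model, d = −½ ln(1 − 2P − Q) − ¼ ln(1 − 2Q).
1 − 2P − Q = 0.563312, giving −½ ln(0.563312) = 0.286961.
1 − 2Q = 0.477272, giving −¼ ln(0.477272) = 0.184917.
d = 0.286961 + 0.184917 = 0.471878.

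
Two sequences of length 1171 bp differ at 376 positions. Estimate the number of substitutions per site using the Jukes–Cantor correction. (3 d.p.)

p = 376/1171 ≈ 0.321093.
d = −(3/4) ln(1 − 4p/3) = −0.75 ln(1 − 0.428124) = −0.75 ln(0.571876)
  = −0.75 × (-0.558833) = 0.419125 substitutions/site.

0.419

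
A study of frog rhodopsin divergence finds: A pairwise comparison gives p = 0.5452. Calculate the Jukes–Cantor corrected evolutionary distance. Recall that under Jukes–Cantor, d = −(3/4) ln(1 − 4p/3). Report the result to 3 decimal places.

0.974

d = −(3/4) ln(1 − 4p/3) = −0.75 ln(1 − 0.726933) = −0.75 ln(0.273067)
  = −0.75 × (-1.298038) = 0.973529 substitutions/site.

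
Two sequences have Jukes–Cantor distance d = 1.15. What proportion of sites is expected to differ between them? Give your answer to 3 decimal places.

p = (3/4)(1 − e^(−4d/3)) = 0.75 × (1 − e^(-1.533333)) = 0.75 × (1 − 0.215815) = 0.588139.

0.588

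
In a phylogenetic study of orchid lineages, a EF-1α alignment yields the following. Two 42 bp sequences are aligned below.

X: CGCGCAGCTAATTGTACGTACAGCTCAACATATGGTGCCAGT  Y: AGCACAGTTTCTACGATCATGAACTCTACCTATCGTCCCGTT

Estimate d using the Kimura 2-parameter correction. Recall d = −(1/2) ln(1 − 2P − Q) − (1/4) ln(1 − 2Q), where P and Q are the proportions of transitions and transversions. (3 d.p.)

Of 42 sites, 5 differences are transitions and 15 are transversions, so P = 5/42 ≈ 0.119048 and Q = 15/42 ≈ 0.357143.
Under the Kimura two-parameter model, d = −½ ln(1 − 2P − Q) − ¼ ln(1 − 2Q).
1 − 2P − Q = 0.404761, giving −½ ln(0.404761) = 0.452229.
1 − 2Q = 0.285714, giving −¼ ln(0.285714) = 0.313191.
d = 0.452229 + 0.313191 = 0.765420.

0.765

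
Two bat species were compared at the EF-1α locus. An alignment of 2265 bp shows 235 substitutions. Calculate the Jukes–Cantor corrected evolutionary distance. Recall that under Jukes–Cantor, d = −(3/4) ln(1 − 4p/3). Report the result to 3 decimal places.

p = 235/2265 ≈ 0.103753.
d = −(3/4) ln(1 − 4p/3) = −0.75 ln(1 − 0.138337) = −0.75 ln(0.861663)
  = −0.75 × (-0.148891) = 0.111668 substitutions/site.

0.112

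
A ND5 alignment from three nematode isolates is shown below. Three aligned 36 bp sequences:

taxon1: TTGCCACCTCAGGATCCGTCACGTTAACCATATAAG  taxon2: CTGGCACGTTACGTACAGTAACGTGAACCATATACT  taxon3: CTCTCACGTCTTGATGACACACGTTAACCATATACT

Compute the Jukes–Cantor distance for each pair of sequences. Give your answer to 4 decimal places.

taxon1–taxon2: 12/36 sites differ → p ≈ 0.333333, d = −0.75 ln(1 − 0.444444) = 0.440839 ≈ 0.4408.
taxon1–taxon3: 12/36 sites differ → p ≈ 0.333333, d = −0.75 ln(1 − 0.444444) = 0.440839 ≈ 0.4408.
taxon2–taxon3: 12/36 sites differ → p ≈ 0.333333, d = −0.75 ln(1 − 0.444444) = 0.440839 ≈ 0.4408.

d(taxon1,taxon2) = 0.4408, d(taxon1,taxon3) = 0.4408, d(taxon2,taxon3) = 0.4408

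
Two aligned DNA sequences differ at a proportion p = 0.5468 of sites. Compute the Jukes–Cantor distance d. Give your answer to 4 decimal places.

0.9794

d = −(3/4) ln(1 − 4p/3) = −0.75 ln(1 − 0.729067) = −0.75 ln(0.270933)
  = −0.75 × (-1.305884) = 0.979413 substitutions/site.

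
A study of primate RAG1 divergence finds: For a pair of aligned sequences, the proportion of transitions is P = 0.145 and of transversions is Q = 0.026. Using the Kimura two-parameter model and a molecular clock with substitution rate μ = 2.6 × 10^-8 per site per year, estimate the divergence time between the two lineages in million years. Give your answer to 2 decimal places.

Under the Kimura two-parameter model, d = −½ ln(1 − 2P − Q) − ¼ ln(1 − 2Q).
1 − 2P − Q = 0.684, giving −½ ln(0.684) = 0.189899.
1 − 2Q = 0.948, giving −¼ ln(0.948) = 0.013350.
d = 0.189899 + 0.013350 = 0.203249.
Under a molecular clock d = 2μt, so t = d/(2μ) = 0.203249 / (2 × 2.6 × 10^-8) = 3.91 million years.

3.91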